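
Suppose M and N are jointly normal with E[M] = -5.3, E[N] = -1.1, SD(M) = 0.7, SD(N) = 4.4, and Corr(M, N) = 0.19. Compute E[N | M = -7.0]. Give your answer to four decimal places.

E[N | M=x] = μ_N + ρ(σ_N/σ_M)(x − μ_M) for jointly normal variables.
E[N | M=-7.0] = -1.1 + (0.19)·(4.4/0.7)·(-7.0 − (-5.3)) = -1.1 + (1.1943)·(-1.7) = -3.1303.

-3.1303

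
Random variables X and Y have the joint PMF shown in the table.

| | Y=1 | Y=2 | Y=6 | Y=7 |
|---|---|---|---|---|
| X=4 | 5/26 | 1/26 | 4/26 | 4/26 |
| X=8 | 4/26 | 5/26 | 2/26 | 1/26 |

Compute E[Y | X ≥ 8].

11/4

P(X ≥ 8) = 6/13.
Σ Y·P over the event = 1·(4/26) + 2·(5/26) + 6·(2/26) + 7·(1/26) = 33/26.
E[Y | X ≥ 8] = (33/26) / (6/13) = 11/4.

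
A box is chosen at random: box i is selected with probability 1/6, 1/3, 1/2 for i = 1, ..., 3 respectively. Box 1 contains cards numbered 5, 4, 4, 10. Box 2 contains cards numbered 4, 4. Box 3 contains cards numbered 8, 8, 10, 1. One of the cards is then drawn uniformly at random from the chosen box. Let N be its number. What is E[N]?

E[N | box 1] = (5+4+4+10)/4 = 23/4.
E[N | box 2] = (4+4)/2 = 4.
E[N | box 3] = (8+8+10+1)/4 = 27/4.
By the law of total expectation,
E[N] = (1/6)·(23/4) + (1/3)·(4) + (1/2)·(27/4) = 17/3.

17/3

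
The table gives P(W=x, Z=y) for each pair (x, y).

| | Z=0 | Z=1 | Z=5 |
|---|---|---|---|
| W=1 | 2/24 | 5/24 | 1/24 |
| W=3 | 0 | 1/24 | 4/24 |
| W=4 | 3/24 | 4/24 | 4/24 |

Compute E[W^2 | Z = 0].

P(Z = 0) = 5/24.
Σ W^2·P over the event = 1·(2/24) + 16·(3/24) = 25/12.
E[W^2 | Z = 0] = (25/12) / (5/24) = 10.

10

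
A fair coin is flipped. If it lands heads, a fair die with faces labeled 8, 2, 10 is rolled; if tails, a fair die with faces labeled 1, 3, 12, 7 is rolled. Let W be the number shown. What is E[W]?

E[W | heads] = (8+2+10)/3 = 20/3.
E[W | tails] = (1+3+12+7)/4 = 23/4.
By the law of total expectation,
E[W] = (1/2)·(20/3) + (1/2)·(23/4) = 149/24.

149/24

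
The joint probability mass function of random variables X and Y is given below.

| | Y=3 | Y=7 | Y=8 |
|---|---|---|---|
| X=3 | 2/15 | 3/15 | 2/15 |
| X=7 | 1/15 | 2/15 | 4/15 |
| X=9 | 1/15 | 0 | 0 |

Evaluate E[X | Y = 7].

23/5

P(Y = 7) = 1/3.
Σ X·P over the event = 3·(3/15) + 7·(2/15) = 23/15.
E[X | Y = 7] = (23/15) / (1/3) = 23/5.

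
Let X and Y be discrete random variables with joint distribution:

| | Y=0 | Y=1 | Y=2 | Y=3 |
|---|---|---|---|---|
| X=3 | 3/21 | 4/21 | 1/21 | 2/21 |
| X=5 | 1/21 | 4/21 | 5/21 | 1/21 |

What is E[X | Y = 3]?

11/3

P(Y = 3) = 1/7.
Σ X·P over the event = 3·(2/21) + 5·(1/21) = 11/21.
E[X | Y = 3] = (11/21) / (1/7) = 11/3.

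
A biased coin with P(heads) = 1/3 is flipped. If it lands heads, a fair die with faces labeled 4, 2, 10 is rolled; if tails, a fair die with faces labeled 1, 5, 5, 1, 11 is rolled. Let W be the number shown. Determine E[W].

E[W | heads] = (4+2+10)/3 = 16/3.
E[W | tails] = (1+5+5+1+11)/5 = 23/5.
By the law of total expectation,
E[W] = (1/3)·(16/3) + (2/3)·(23/5) = 218/45.

218/45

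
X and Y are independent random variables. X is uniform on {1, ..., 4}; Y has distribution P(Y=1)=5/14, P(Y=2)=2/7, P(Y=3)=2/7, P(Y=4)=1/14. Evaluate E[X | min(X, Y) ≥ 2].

3

P(min(X, Y) ≥ 2) = 27/56.
Summing X·P(x,y) over outcomes with min(X, Y) ≥ 2 gives 81/56.
E[X | min(X, Y) ≥ 2] = (81/56) / (27/56) = 3.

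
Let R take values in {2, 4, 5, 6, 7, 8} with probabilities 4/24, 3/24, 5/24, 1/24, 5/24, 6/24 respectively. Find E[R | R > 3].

63/10

P(R > 3) = 5/6.
Σ over the event: 4·1/8 + 5·5/24 + 6·1/24 + 7·5/24 + 8·1/4 = 21/4.
E[R | R > 3] = (21/4) / (5/6) = 63/10.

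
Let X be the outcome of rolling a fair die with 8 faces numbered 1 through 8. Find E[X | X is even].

5

Given X is even, X is equally likely to be any of {2, 4, 6, 8}.
E[X | X is even] = (2 + 4 + 6 + 8) / 4 = 5.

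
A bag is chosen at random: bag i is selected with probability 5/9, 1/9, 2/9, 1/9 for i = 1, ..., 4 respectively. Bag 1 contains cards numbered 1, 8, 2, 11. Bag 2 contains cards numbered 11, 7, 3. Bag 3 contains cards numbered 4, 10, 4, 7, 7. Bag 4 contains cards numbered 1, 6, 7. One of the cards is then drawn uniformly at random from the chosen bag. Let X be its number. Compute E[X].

E[X | bag 1] = (1+8+2+11)/4 = 11/2.
E[X | bag 2] = (11+7+3)/3 = 7.
E[X | bag 3] = (4+10+4+7+7)/5 = 32/5.
E[X | bag 4] = (1+6+7)/3 = 14/3.
E[X] = (5/9)·(11/2) + (1/9)·(7) + (2/9)·(32/5) + (1/9)·(14/3) = 1559/270.

1559/270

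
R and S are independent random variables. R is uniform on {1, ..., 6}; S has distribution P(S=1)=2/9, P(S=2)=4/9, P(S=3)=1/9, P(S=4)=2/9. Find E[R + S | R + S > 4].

P(R + S > 4) = 13/18.
Summing (R+S)·P(x,y) over outcomes with R + S > 4 gives 265/54.
E[R + S | R + S > 4] = (265/54) / (13/18) = 265/39.

265/39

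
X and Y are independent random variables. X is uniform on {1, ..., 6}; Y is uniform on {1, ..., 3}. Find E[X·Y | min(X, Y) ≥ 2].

Outcomes with min(X, Y) ≥ 2: (2,2), (2,3), (3,2), (3,3), (4,2), (4,3), (5,2), (5,3), (6,2), (6,3), each with probability 1/18.
E[X·Y | min(X, Y) ≥ 2] = (4 + 6 + 6 + 9 + 8 + 12 + 10 + 15 + 12 + 18) / 10 = 10.

10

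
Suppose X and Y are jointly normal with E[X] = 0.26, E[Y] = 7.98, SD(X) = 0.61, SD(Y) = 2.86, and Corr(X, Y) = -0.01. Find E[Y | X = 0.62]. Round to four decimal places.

For a bivariate normal, E[Y | X=x] = μ_Y + ρ·(σ_Y/σ_X)·(x − μ_X).
E[Y | X=0.62] = 7.98 + (-0.01)·(2.86/0.61)·(0.62 − (0.26)) = 7.98 + (-0.046885)·(0.36) = 7.9631.

7.9631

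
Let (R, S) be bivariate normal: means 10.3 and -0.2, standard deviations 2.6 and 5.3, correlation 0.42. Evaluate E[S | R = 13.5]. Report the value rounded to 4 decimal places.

2.5397

E[S | R=x] = μ_S + ρ(σ_S/σ_R)(x − μ_R) for jointly normal variables.
E[S | R=13.5] = -0.2 + (0.42)·(5.3/2.6)·(13.5 − (10.3)) = -0.2 + (0.85615)·(3.2) = 2.5397.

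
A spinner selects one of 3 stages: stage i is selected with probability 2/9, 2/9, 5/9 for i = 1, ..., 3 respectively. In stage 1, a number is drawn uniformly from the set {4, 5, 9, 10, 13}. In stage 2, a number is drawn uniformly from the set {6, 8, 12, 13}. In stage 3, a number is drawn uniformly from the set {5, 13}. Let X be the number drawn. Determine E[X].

809/90

E[X | stage 1] = (4+5+9+10+13)/5 = 41/5.
E[X | stage 2] = (6+8+12+13)/4 = 39/4.
E[X | stage 3] = (5+13)/2 = 9.
E[X] = (2/9)·(41/5) + (2/9)·(39/4) + (5/9)·(9) = 809/90.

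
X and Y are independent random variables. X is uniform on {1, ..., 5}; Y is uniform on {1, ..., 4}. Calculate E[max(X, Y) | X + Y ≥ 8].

Outcomes with X + Y ≥ 8: (4,4), (5,3), (5,4), each with probability 1/20.
E[max(X, Y) | X + Y ≥ 8] = (4 + 5 + 5) / 3 = 14/3.

14/3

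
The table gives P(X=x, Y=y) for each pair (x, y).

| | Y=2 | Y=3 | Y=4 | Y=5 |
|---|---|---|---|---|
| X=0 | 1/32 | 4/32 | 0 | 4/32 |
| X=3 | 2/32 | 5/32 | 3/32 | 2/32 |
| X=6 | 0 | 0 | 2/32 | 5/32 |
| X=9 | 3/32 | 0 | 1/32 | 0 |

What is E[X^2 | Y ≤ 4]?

P(Y ≤ 4) = 21/32.
Σ X^2·P over the event = 0·(1/32) + 0·(4/32) + 9·(2/32) + 9·(5/32) + 9·(3/32) + 36·(2/32) + 81·(3/32) + 81·(1/32) = 243/16.
E[X^2 | Y ≤ 4] = (243/16) / (21/32) = 162/7.

162/7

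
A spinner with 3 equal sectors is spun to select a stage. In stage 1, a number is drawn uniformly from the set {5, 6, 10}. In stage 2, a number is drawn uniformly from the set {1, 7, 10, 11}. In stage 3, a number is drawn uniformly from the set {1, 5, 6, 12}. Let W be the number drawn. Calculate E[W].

E[W | stage 1] = (5+6+10)/3 = 7.
E[W | stage 2] = (1+7+10+11)/4 = 29/4.
E[W | stage 3] = (1+5+6+12)/4 = 6.
E[W] = (1/3)·(7) + (1/3)·(29/4) + (1/3)·(6) = 27/4.

27/4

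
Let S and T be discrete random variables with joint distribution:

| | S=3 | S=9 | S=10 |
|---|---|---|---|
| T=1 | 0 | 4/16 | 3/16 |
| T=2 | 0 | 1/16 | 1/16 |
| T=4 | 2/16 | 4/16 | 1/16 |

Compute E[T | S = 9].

22/9

P(S = 9) = 9/16.
Summing T·P(S=x,T=y) over the conditioning event gives 11/8.
E[T | S = 9] = (11/8) / (9/16) = 22/9.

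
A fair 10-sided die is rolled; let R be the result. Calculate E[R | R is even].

Given R is even, R is equally likely to be any of {2, 4, 6, 8, 10}.
E[R | R is even] = (2 + 4 + 6 + 8 + 10) / 5 = 6.

6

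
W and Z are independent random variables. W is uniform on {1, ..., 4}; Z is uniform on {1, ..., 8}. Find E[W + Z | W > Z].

5

P(W > Z) = 3/16.
Summing (W+Z)·P(x,y) over outcomes with W > Z gives 15/16.
E[W + Z | W > Z] = (15/16) / (3/16) = 5.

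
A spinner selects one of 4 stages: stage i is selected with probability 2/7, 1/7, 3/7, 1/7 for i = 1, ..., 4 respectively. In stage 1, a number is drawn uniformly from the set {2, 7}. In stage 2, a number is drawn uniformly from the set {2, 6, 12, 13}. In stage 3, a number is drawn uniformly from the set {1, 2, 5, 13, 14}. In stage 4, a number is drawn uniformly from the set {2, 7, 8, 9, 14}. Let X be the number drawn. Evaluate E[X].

185/28

E[X | stage 1] = (2+7)/2 = 9/2.
E[X | stage 2] = (2+6+12+13)/4 = 33/4.
E[X | stage 3] = (1+2+5+13+14)/5 = 7.
E[X | stage 4] = (2+7+8+9+14)/5 = 8.
By the law of total expectation,
E[X] = (2/7)·(9/2) + (1/7)·(33/4) + (3/7)·(7) + (1/7)·(8) = 185/28.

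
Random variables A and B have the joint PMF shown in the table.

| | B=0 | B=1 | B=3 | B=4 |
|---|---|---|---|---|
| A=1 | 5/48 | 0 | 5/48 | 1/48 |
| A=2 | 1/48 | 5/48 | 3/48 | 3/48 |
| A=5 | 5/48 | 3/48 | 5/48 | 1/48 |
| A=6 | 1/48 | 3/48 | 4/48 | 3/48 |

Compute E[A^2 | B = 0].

P(B = 0) = 1/4.
Σ A^2·P over the event = 1·(5/48) + 4·(1/48) + 25·(5/48) + 36·(1/48) = 85/24.
E[A^2 | B = 0] = (85/24) / (1/4) = 85/6.

85/6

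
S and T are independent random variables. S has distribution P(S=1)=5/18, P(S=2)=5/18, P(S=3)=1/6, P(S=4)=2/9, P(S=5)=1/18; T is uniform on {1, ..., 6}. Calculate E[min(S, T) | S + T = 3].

1

P(S + T = 3) = 5/54.
Summing min(S,T)·P(x,y) over outcomes with S + T = 3 gives 5/54.
E[min(S, T) | S + T = 3] = (5/54) / (5/54) = 1.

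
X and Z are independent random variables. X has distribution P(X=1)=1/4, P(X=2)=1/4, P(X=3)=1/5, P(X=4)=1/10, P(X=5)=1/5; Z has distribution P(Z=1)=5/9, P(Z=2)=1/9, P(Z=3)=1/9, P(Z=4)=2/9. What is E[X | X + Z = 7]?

26/7

P(X + Z = 7) = 7/90.
Summing X·P(x,y) over outcomes with X + Z = 7 gives 13/45.
E[X | X + Z = 7] = (13/45) / (7/90) = 26/7.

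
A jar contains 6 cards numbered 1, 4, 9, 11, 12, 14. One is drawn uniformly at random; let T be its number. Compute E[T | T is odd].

7

P(T is odd) = 1/2.
Σ over the event: 1·1/6 + 9·1/6 + 11·1/6 = 7/2.
E[T | T is odd] = (7/2) / (1/2) = 7.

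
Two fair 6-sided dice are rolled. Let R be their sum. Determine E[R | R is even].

P(R is even) = 1/2.
Σ over the event: 2·1/36 + 4·1/12 + 6·5/36 + 8·5/36 + 10·1/12 + 12·1/36 = 7/2.
E[R | R is even] = (7/2) / (1/2) = 7.

7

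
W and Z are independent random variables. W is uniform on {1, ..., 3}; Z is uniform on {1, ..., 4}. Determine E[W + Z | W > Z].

4

Outcomes with W > Z: (2,1), (3,1), (3,2), each with probability 1/12.
E[W + Z | W > Z] = (3 + 4 + 5) / 3 = 4.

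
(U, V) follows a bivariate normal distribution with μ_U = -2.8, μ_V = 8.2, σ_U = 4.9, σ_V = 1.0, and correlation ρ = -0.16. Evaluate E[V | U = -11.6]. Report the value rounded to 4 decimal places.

E[V | U=x] = μ_V + ρ(σ_V/σ_U)(x − μ_U) for jointly normal variables.
E[V | U=-11.6] = 8.2 + (-0.16)·(1.0/4.9)·(-11.6 − (-2.8)) = 8.2 + (-0.032653)·(-8.8) = 8.4873.

8.4873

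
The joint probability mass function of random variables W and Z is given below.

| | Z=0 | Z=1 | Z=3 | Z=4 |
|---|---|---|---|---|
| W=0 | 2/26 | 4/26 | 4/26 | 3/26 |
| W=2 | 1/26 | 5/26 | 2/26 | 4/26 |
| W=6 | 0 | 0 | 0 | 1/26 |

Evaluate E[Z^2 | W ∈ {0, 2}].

7

P(W ∈ {0, 2}) = 25/26.
Σ Z^2·P over the event = 0·(2/26) + 1·(4/26) + 9·(4/26) + 16·(3/26) + 0·(1/26) + 1·(5/26) + 9·(2/26) + 16·(4/26) = 175/26.
E[Z^2 | W ∈ {0, 2}] = (175/26) / (25/26) = 7.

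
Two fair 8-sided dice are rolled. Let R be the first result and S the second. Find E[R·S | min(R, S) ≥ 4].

P(min(R, S) ≥ 4) = 25/64.
Summing RS·P(x,y) over outcomes with min(R, S) ≥ 4 gives 225/16.
E[R·S | min(R, S) ≥ 4] = (225/16) / (25/64) = 36.

36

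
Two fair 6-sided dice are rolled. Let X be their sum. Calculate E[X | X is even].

7

P(X is even) = 1/2.
Σ over the event: 2·1/36 + 4·1/12 + 6·5/36 + 8·5/36 + 10·1/12 + 12·1/36 = 7/2.
E[X | X is even] = (7/2) / (1/2) = 7.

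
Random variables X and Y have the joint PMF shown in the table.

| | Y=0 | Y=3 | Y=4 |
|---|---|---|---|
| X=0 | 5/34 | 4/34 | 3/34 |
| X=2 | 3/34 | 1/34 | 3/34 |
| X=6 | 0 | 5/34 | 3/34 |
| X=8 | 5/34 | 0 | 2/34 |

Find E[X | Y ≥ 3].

24/7

P(Y ≥ 3) = 21/34.
Σ X·P over the event = 0·(4/34) + 0·(3/34) + 2·(1/34) + 2·(3/34) + 6·(5/34) + 6·(3/34) + 8·(2/34) = 36/17.
E[X | Y ≥ 3] = (36/17) / (21/34) = 24/7.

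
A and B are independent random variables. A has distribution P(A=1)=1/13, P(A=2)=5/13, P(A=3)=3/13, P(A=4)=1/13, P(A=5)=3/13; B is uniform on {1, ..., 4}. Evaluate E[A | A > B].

50/13

P(A > B) = 1/2.
Summing A·P(x,y) over outcomes with A > B gives 25/13.
E[A | A > B] = (25/13) / (1/2) = 50/13.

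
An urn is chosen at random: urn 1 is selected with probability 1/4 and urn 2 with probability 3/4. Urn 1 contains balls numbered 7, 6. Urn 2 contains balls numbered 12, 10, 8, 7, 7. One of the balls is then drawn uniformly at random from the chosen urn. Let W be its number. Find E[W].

329/40

E[W | urn 1] = (7+6)/2 = 13/2.
E[W | urn 2] = (12+10+8+7+7)/5 = 44/5.
E[W] = (1/4)·(13/2) + (3/4)·(44/5) = 329/40.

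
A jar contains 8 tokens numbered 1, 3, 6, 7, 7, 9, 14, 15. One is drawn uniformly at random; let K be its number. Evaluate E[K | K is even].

P(K is even) = 1/4.
Σ over the event: 6·1/8 + 14·1/8 = 5/2.
E[K | K is even] = (5/2) / (1/4) = 10.

10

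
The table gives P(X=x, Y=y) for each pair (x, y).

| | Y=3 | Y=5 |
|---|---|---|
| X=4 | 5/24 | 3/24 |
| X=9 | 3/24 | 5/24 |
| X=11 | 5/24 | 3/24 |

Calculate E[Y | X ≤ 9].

4

P(X ≤ 9) = 2/3.
Σ Y·P over the event = 3·(5/24) + 5·(3/24) + 3·(3/24) + 5·(5/24) = 8/3.
E[Y | X ≤ 9] = (8/3) / (2/3) = 4.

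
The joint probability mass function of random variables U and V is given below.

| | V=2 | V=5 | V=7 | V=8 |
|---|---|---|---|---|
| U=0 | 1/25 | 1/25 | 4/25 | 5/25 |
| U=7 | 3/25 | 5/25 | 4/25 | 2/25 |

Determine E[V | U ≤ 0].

P(U ≤ 0) = 11/25.
Σ V·P over the event = 2·(1/25) + 5·(1/25) + 7·(4/25) + 8·(5/25) = 3.
E[V | U ≤ 0] = (3) / (11/25) = 75/11.

75/11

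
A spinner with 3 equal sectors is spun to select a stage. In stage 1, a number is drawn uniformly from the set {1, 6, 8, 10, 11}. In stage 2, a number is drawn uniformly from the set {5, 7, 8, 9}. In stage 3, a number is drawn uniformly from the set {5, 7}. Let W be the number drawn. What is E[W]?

409/60

E[W | stage 1] = (1+6+8+10+11)/5 = 36/5.
E[W | stage 2] = (5+7+8+9)/4 = 29/4.
E[W | stage 3] = (5+7)/2 = 6.
E[W] = (1/3)·(36/5) + (1/3)·(29/4) + (1/3)·(6) = 409/60.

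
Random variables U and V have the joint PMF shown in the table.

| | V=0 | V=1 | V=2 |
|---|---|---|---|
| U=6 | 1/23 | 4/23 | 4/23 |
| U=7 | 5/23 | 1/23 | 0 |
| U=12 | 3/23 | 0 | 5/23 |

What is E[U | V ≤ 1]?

54/7

P(V ≤ 1) = 14/23.
Σ U·P over the event = 6·(1/23) + 6·(4/23) + 7·(5/23) + 7·(1/23) + 12·(3/23) = 108/23.
E[U | V ≤ 1] = (108/23) / (14/23) = 54/7.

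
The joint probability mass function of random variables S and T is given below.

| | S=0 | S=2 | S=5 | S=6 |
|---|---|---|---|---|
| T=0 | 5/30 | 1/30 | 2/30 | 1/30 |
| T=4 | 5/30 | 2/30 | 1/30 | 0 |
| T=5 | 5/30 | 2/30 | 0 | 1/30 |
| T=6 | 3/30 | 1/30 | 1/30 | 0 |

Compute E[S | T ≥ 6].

P(T ≥ 6) = 1/6.
Σ S·P over the event = 0·(3/30) + 2·(1/30) + 5·(1/30) = 7/30.
E[S | T ≥ 6] = (7/30) / (1/6) = 7/5.

7/5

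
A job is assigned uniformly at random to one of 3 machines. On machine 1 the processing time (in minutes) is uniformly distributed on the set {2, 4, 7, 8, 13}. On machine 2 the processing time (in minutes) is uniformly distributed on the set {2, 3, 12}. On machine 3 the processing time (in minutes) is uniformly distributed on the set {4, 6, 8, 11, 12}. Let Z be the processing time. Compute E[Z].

62/9

E[Z | machine 1] = (2+4+7+8+13)/5 = 34/5.
E[Z | machine 2] = (2+3+12)/3 = 17/3.
E[Z | machine 3] = (4+6+8+11+12)/5 = 41/5.
By the law of total expectation,
E[Z] = (1/3)·(34/5) + (1/3)·(17/3) + (1/3)·(41/5) = 62/9.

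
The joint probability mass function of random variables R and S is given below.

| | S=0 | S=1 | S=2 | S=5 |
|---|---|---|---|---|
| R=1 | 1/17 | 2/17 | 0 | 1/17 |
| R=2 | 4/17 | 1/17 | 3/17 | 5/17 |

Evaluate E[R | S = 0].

P(S = 0) = 5/17.
Σ R·P over the event = 1·(1/17) + 2·(4/17) = 9/17.
E[R | S = 0] = (9/17) / (5/17) = 9/5.

9/5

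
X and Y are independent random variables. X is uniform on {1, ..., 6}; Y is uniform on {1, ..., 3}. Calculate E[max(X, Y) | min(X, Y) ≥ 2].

41/10

Outcomes with min(X, Y) ≥ 2: (2,2), (2,3), (3,2), (3,3), (4,2), (4,3), (5,2), (5,3), (6,2), (6,3), each with probability 1/18.
E[max(X, Y) | min(X, Y) ≥ 2] = (2 + 3 + 3 + 3 + 4 + 4 + 5 + 5 + 6 + 6) / 10 = 41/10.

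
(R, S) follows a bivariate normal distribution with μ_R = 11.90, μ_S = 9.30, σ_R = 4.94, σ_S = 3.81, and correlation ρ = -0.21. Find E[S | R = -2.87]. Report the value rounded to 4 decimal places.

11.6922

E[S | R=x] = μ_S + ρ(σ_S/σ_R)(x − μ_R) for jointly normal variables.
E[S | R=-2.87] = 9.30 + (-0.21)·(3.81/4.94)·(-2.87 − (11.90)) = 9.30 + (-0.161964)·(-14.77) = 11.6922.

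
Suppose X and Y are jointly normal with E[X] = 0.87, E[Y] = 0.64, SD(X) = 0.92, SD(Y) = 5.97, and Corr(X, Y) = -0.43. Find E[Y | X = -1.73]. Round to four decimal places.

The regression of Y on X has slope ρ·σ_Y/σ_X and passes through (μ_X, μ_Y).
E[Y | X=-1.73] = 0.64 + (-0.43)·(5.97/0.92)·(-1.73 − (0.87)) = 0.64 + (-2.7903)·(-2.6) = 7.8948.

7.8948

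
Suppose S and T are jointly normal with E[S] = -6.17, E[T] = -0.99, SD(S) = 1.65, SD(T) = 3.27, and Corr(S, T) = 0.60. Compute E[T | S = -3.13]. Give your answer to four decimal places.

2.6248

E[T | S=x] = μ_T + ρ(σ_T/σ_S)(x − μ_S) for jointly normal variables.
E[T | S=-3.13] = -0.99 + (0.60)·(3.27/1.65)·(-3.13 − (-6.17)) = -0.99 + (1.18909)·(3.04) = 2.6248.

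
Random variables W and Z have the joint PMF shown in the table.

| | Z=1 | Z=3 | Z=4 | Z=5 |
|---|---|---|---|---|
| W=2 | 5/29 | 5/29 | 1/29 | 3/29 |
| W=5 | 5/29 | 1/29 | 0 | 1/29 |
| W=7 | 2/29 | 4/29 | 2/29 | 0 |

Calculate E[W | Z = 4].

16/3

P(Z = 4) = 3/29.
Σ W·P over the event = 2·(1/29) + 7·(2/29) = 16/29.
E[W | Z = 4] = (16/29) / (3/29) = 16/3.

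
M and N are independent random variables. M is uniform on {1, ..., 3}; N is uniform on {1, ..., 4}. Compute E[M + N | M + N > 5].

Outcomes with M + N > 5: (2,4), (3,3), (3,4), each with probability 1/12.
E[M + N | M + N > 5] = (6 + 6 + 7) / 3 = 19/3.

19/3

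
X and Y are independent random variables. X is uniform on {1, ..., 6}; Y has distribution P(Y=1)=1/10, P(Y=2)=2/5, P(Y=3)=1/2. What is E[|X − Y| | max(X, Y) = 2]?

5/9

P(max(X, Y) = 2) = 3/20.
Summing |X−Y|·P(x,y) over outcomes with max(X, Y) = 2 gives 1/12.
E[|X − Y| | max(X, Y) = 2] = (1/12) / (3/20) = 5/9.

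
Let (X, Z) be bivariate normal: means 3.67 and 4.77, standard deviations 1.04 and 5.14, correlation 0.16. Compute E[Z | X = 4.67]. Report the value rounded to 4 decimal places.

The regression of Z on X has slope ρ·σ_Z/σ_X and passes through (μ_X, μ_Z).
E[Z | X=4.67] = 4.77 + (0.16)·(5.14/1.04)·(4.67 − (3.67)) = 4.77 + (0.79077)·(1) = 5.5608.

5.5608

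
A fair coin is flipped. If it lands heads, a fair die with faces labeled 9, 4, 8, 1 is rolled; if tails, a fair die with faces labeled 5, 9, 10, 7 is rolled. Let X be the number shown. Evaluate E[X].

53/8

E[X | heads] = (9+4+8+1)/4 = 11/2.
E[X | tails] = (5+9+10+7)/4 = 31/4.
By the law of total expectation,
E[X] = (1/2)·(11/2) + (1/2)·(31/4) = 53/8.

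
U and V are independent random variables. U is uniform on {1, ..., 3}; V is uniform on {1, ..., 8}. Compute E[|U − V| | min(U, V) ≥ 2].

P(min(U, V) ≥ 2) = 7/12.
Summing |U−V|·P(x,y) over outcomes with min(U, V) ≥ 2 gives 37/24.
E[|U − V| | min(U, V) ≥ 2] = (37/24) / (7/12) = 37/14.

37/14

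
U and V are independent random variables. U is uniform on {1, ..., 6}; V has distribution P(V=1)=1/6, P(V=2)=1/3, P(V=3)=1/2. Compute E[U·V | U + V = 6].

8

P(U + V = 6) = 1/6.
Summing UV·P(x,y) over outcomes with U + V = 6 gives 4/3.
E[U·V | U + V = 6] = (4/3) / (1/6) = 8.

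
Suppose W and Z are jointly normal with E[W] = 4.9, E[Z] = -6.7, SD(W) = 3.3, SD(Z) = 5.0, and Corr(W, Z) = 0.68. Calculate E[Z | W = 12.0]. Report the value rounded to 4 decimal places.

For a bivariate normal, E[Z | W=x] = μ_Z + ρ·(σ_Z/σ_W)·(x − μ_W).
E[Z | W=12.0] = -6.7 + (0.68)·(5.0/3.3)·(12.0 − (4.9)) = -6.7 + (1.030303)·(7.1) = 0.6152.

0.6152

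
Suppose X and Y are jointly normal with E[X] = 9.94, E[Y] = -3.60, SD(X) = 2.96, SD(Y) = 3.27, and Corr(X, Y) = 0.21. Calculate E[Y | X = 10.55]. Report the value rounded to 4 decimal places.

-3.4585

For a bivariate normal, E[Y | X=x] = μ_Y + ρ·(σ_Y/σ_X)·(x − μ_X).
E[Y | X=10.55] = -3.60 + (0.21)·(3.27/2.96)·(10.55 − (9.94)) = -3.60 + (0.23199)·(0.61) = -3.4585.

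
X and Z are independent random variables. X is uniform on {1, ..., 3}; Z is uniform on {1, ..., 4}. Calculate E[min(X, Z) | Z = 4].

Outcomes with Z = 4: (1,4), (2,4), (3,4), each with probability 1/12.
E[min(X, Z) | Z = 4] = (1 + 2 + 3) / 3 = 2.

2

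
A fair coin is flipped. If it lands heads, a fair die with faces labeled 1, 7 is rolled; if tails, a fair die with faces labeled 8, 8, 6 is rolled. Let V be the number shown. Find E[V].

17/3

E[V | heads] = (1+7)/2 = 4.
E[V | tails] = (8+8+6)/3 = 22/3.
E[V] = (1/2)·(4) + (1/2)·(22/3) = 17/3.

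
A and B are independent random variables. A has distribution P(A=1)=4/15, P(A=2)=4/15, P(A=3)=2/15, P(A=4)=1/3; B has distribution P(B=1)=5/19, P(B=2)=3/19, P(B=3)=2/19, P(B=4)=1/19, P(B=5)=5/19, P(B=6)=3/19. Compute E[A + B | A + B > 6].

953/117

P(A + B > 6) = 39/95.
Summing (A+B)·P(x,y) over outcomes with A + B > 6 gives 953/285.
E[A + B | A + B > 6] = (953/285) / (39/95) = 953/117.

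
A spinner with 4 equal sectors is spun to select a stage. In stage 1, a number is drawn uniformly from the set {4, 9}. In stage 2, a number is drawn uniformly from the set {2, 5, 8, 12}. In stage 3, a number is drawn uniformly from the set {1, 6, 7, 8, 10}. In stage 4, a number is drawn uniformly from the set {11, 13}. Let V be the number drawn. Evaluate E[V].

E[V | stage 1] = (4+9)/2 = 13/2.
E[V | stage 2] = (2+5+8+12)/4 = 27/4.
E[V | stage 3] = (1+6+7+8+10)/5 = 32/5.
E[V | stage 4] = (11+13)/2 = 12.
By the law of total expectation,
E[V] = (1/4)·(13/2) + (1/4)·(27/4) + (1/4)·(32/5) + (1/4)·(12) = 633/80.

633/80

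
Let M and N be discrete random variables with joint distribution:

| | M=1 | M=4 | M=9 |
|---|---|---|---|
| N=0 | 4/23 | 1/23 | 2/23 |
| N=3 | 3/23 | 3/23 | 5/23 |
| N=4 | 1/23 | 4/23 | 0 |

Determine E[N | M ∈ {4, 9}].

P(M ∈ {4, 9}) = 15/23.
Σ N·P over the event = 0·(1/23) + 3·(3/23) + 4·(4/23) + 0·(2/23) + 3·(5/23) = 40/23.
E[N | M ∈ {4, 9}] = (40/23) / (15/23) = 8/3.

8/3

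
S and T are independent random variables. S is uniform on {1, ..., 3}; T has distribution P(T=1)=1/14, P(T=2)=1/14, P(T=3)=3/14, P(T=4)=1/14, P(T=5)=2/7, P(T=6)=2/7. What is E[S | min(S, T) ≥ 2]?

5/2

P(min(S, T) ≥ 2) = 13/21.
Summing S·P(x,y) over outcomes with min(S, T) ≥ 2 gives 65/42.
E[S | min(S, T) ≥ 2] = (65/42) / (13/21) = 5/2.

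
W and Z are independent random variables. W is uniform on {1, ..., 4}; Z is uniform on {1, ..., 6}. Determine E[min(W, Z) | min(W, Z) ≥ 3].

27/8

Outcomes with min(W, Z) ≥ 3: (3,3), (3,4), (3,5), (3,6), (4,3), (4,4), (4,5), (4,6), each with probability 1/24.
E[min(W, Z) | min(W, Z) ≥ 3] = (3 + 3 + 3 + 3 + 3 + 4 + 4 + 4) / 8 = 27/8.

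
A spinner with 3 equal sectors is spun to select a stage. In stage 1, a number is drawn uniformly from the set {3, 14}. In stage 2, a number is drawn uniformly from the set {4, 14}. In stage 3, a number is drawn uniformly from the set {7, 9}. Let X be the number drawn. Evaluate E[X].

E[X | stage 1] = (3+14)/2 = 17/2.
E[X | stage 2] = (4+14)/2 = 9.
E[X | stage 3] = (7+9)/2 = 8.
By the law of total expectation,
E[X] = (1/3)·(17/2) + (1/3)·(9) + (1/3)·(8) = 17/2.

17/2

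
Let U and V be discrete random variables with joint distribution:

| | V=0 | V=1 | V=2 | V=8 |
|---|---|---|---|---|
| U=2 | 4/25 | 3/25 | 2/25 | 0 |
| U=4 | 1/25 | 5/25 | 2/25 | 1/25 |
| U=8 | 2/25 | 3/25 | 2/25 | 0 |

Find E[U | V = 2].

P(V = 2) = 6/25.
Σ U·P over the event = 2·(2/25) + 4·(2/25) + 8·(2/25) = 28/25.
E[U | V = 2] = (28/25) / (6/25) = 14/3.

14/3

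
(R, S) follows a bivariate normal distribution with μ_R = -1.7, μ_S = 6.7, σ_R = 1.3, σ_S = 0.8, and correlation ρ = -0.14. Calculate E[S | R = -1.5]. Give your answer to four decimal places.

6.6828

The regression of S on R has slope ρ·σ_S/σ_R and passes through (μ_R, μ_S).
E[S | R=-1.5] = 6.7 + (-0.14)·(0.8/1.3)·(-1.5 − (-1.7)) = 6.7 + (-0.086154)·(0.2) = 6.6828.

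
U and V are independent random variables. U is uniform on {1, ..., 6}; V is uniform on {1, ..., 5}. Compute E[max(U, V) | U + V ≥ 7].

P(U + V ≥ 7) = 1/2.
Summing max(U,V)·P(x,y) over outcomes with U + V ≥ 7 gives 77/30.
E[max(U, V) | U + V ≥ 7] = (77/30) / (1/2) = 77/15.

77/15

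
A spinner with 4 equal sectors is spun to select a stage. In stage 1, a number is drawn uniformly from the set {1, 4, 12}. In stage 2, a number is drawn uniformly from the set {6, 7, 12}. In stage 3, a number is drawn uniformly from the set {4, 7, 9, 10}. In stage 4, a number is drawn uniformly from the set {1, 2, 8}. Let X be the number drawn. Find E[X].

E[X | stage 1] = (1+4+12)/3 = 17/3.
E[X | stage 2] = (6+7+12)/3 = 25/3.
E[X | stage 3] = (4+7+9+10)/4 = 15/2.
E[X | stage 4] = (1+2+8)/3 = 11/3.
By the law of total expectation,
E[X] = (1/4)·(17/3) + (1/4)·(25/3) + (1/4)·(15/2) + (1/4)·(11/3) = 151/24.

151/24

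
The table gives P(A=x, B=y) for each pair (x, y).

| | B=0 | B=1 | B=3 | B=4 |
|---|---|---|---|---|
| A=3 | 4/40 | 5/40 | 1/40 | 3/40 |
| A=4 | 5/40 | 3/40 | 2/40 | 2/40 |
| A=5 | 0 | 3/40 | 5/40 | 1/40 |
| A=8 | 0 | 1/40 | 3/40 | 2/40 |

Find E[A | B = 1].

25/6

P(B = 1) = 3/10.
Σ A·P over the event = 3·(5/40) + 4·(3/40) + 5·(3/40) + 8·(1/40) = 5/4.
E[A | B = 1] = (5/4) / (3/10) = 25/6.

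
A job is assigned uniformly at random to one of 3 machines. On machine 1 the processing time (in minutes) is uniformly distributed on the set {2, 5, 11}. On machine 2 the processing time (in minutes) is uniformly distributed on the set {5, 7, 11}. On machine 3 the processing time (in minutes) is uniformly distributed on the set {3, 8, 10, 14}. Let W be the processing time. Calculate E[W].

E[W | machine 1] = (2+5+11)/3 = 6.
E[W | machine 2] = (5+7+11)/3 = 23/3.
E[W | machine 3] = (3+8+10+14)/4 = 35/4.
E[W] = (1/3)·(6) + (1/3)·(23/3) + (1/3)·(35/4) = 269/36.

269/36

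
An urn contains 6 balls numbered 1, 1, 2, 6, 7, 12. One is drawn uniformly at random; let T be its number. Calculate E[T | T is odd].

P(T is odd) = 1/2.
Σ over the event: 1·1/3 + 7·1/6 = 3/2.
E[T | T is odd] = (3/2) / (1/2) = 3.

3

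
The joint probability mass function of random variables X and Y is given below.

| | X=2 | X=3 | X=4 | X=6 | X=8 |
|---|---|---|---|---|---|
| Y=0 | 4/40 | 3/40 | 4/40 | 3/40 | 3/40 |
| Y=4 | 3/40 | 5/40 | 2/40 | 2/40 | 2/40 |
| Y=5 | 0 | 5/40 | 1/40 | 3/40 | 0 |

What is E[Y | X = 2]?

12/7

P(X = 2) = 7/40.
Summing Y·P(X=x,Y=y) over the conditioning event gives 3/10.
E[Y | X = 2] = (3/10) / (7/40) = 12/7.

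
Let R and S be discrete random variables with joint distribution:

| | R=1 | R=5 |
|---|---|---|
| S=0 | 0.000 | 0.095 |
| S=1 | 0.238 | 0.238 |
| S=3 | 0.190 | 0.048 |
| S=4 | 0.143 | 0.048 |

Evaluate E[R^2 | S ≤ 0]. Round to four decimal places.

P(S ≤ 0) = 0.095.
Summing R^2·P(R=x,S=y) over the conditioning event gives 2.375.
E[R^2 | S ≤ 0] = (2.375) / (0.095) = 25.0000.

25.0000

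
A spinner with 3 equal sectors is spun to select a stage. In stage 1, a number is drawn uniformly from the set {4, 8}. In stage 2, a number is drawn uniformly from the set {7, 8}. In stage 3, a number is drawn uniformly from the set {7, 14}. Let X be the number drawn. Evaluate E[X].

E[X | stage 1] = (4+8)/2 = 6.
E[X | stage 2] = (7+8)/2 = 15/2.
E[X | stage 3] = (7+14)/2 = 21/2.
E[X] = (1/3)·(6) + (1/3)·(15/2) + (1/3)·(21/2) = 8.

8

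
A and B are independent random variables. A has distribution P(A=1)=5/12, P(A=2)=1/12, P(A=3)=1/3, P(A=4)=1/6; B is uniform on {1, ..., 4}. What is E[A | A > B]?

10/3

P(A > B) = 5/16.
Summing A·P(x,y) over outcomes with A > B gives 25/24.
E[A | A > B] = (25/24) / (5/16) = 10/3.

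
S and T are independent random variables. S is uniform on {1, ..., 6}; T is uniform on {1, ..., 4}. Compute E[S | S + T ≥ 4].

80/21

P(S + T ≥ 4) = 7/8.
Summing S·P(x,y) over outcomes with S + T ≥ 4 gives 10/3.
E[S | S + T ≥ 4] = (10/3) / (7/8) = 80/21.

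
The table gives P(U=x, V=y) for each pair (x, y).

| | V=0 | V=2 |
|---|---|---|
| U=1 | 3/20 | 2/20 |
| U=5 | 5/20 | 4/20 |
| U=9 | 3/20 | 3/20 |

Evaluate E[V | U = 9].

1

P(U = 9) = 3/10.
Σ V·P over the event = 0·(3/20) + 2·(3/20) = 3/10.
E[V | U = 9] = (3/10) / (3/10) = 1.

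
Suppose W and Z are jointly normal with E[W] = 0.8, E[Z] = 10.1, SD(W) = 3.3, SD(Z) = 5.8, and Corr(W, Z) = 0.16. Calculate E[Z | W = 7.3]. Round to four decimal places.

11.9279

The regression of Z on W has slope ρ·σ_Z/σ_W and passes through (μ_W, μ_Z).
E[Z | W=7.3] = 10.1 + (0.16)·(5.8/3.3)·(7.3 − (0.8)) = 10.1 + (0.28121)·(6.5) = 11.9279.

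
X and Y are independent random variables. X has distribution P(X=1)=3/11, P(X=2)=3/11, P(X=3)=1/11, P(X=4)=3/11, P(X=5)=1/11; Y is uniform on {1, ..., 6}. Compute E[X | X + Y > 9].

22/5

P(X + Y > 9) = 5/66.
Summing X·P(x,y) over outcomes with X + Y > 9 gives 1/3.
E[X | X + Y > 9] = (1/3) / (5/66) = 22/5.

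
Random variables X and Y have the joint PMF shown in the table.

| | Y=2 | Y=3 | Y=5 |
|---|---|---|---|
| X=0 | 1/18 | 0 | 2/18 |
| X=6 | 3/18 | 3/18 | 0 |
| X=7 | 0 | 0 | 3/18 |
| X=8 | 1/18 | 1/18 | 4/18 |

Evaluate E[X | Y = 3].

13/2

P(Y = 3) = 2/9.
Σ X·P over the event = 6·(3/18) + 8·(1/18) = 13/9.
E[X | Y = 3] = (13/9) / (2/9) = 13/2.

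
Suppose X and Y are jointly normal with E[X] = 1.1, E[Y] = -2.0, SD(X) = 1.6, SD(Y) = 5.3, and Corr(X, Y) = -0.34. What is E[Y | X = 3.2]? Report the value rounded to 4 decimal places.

-4.3651

For a bivariate normal, E[Y | X=x] = μ_Y + ρ·(σ_Y/σ_X)·(x − μ_X).
E[Y | X=3.2] = -2.0 + (-0.34)·(5.3/1.6)·(3.2 − (1.1)) = -2.0 + (-1.12625)·(2.1) = -4.3651.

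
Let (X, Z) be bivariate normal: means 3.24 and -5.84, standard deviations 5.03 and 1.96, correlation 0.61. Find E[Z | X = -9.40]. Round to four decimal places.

-8.8445

The regression of Z on X has slope ρ·σ_Z/σ_X and passes through (μ_X, μ_Z).
E[Z | X=-9.40] = -5.84 + (0.61)·(1.96/5.03)·(-9.40 − (3.24)) = -5.84 + (0.237694)·(-12.64) = -8.8445.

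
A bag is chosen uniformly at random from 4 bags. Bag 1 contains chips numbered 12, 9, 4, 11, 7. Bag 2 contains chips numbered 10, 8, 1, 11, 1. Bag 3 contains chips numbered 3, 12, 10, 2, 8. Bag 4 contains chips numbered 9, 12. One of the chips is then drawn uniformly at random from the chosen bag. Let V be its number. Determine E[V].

323/40

E[V | bag 1] = (12+9+4+11+7)/5 = 43/5.
E[V | bag 2] = (10+8+1+11+1)/5 = 31/5.
E[V | bag 3] = (3+12+10+2+8)/5 = 7.
E[V | bag 4] = (9+12)/2 = 21/2.
By the law of total expectation,
E[V] = (1/4)·(43/5) + (1/4)·(31/5) + (1/4)·(7) + (1/4)·(21/2) = 323/40.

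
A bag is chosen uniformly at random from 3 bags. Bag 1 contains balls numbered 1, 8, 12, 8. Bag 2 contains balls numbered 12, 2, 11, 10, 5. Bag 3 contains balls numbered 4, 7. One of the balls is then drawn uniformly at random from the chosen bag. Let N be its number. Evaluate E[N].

83/12

E[N | bag 1] = (1+8+12+8)/4 = 29/4.
E[N | bag 2] = (12+2+11+10+5)/5 = 8.
E[N | bag 3] = (4+7)/2 = 11/2.
By the law of total expectation,
E[N] = (1/3)·(29/4) + (1/3)·(8) + (1/3)·(11/2) = 83/12.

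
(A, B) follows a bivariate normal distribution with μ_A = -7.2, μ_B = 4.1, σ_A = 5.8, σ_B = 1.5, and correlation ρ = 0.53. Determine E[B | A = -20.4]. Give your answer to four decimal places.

2.2907

E[B | A=x] = μ_B + ρ(σ_B/σ_A)(x − μ_A) for jointly normal variables.
E[B | A=-20.4] = 4.1 + (0.53)·(1.5/5.8)·(-20.4 − (-7.2)) = 4.1 + (0.13707)·(-13.2) = 2.2907.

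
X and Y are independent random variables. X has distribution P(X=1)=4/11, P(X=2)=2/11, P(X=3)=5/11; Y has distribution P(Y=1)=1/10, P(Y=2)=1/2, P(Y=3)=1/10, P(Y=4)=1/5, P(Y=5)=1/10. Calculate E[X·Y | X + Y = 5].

194/35

P(X + Y = 5) = 7/22.
Summing XY·P(x,y) over outcomes with X + Y = 5 gives 97/55.
E[X·Y | X + Y = 5] = (97/55) / (7/22) = 194/35.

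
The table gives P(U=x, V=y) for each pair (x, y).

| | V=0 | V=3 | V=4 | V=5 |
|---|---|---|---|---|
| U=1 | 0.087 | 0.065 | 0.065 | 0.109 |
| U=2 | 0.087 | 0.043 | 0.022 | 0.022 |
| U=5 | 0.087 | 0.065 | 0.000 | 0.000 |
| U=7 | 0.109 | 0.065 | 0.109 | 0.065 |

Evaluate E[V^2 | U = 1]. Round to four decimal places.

P(U = 1) = 0.326.
Σ V^2·P over the event = 0·(0.087) + 9·(0.065) + 16·(0.065) + 25·(0.109) = 4.350.
E[V^2 | U = 1] = (4.350) / (0.326) = 13.3436.

13.3436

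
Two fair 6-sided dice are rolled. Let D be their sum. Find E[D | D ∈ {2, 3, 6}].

P(D ∈ {2, 3, 6}) = 2/9.
Σ over the event: 2·1/36 + 3·1/18 + 6·5/36 = 19/18.
E[D | D ∈ {2, 3, 6}] = (19/18) / (2/9) = 19/4.

19/4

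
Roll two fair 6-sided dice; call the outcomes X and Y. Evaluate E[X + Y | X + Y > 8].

10

Outcomes with X + Y > 8: (3,6), (4,5), (4,6), (5,4), (5,5), (5,6), (6,3), (6,4), (6,5), (6,6), each with probability 1/36.
E[X + Y | X + Y > 8] = (9 + 9 + 10 + 9 + 10 + 11 + 9 + 10 + 11 + 12) / 10 = 10.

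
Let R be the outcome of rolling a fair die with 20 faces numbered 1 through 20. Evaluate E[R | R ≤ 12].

13/2

Given R ≤ 12, R is equally likely to be any of {1, 2, 3, 4, 5, 6, 7, 8, 9, 10, 11, 12}.
E[R | R ≤ 12] = (1 + 2 + 3 + 4 + 5 + 6 + 7 + 8 + 9 + 10 + 11 + 12) / 12 = 13/2.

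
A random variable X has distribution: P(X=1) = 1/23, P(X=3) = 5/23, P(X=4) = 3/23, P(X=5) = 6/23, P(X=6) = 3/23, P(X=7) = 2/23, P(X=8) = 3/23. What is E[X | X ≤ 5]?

P(X ≤ 5) = 15/23.
Σ over the event: 1·1/23 + 3·5/23 + 4·3/23 + 5·6/23 = 58/23.
E[X | X ≤ 5] = (58/23) / (15/23) = 58/15.

58/15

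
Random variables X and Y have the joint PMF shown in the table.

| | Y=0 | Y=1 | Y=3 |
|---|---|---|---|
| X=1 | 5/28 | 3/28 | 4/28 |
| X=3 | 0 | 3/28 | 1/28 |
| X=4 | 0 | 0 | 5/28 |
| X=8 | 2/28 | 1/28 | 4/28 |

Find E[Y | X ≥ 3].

P(X ≥ 3) = 4/7.
Σ Y·P over the event = 1·(3/28) + 3·(1/28) + 3·(5/28) + 0·(2/28) + 1·(1/28) + 3·(4/28) = 17/14.
E[Y | X ≥ 3] = (17/14) / (4/7) = 17/8.

17/8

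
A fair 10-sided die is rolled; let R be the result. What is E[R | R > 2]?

13/2

Given R > 2, R is equally likely to be any of {3, 4, 5, 6, 7, 8, 9, 10}.
E[R | R > 2] = (3 + 4 + 5 + 6 + 7 + 8 + 9 + 10) / 8 = 13/2.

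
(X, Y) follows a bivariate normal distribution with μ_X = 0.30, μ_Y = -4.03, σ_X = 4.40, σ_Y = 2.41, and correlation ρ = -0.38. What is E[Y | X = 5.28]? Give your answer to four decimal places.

-5.0665

The regression of Y on X has slope ρ·σ_Y/σ_X and passes through (μ_X, μ_Y).
E[Y | X=5.28] = -4.03 + (-0.38)·(2.41/4.40)·(5.28 − (0.30)) = -4.03 + (-0.20814)·(4.98) = -5.0665.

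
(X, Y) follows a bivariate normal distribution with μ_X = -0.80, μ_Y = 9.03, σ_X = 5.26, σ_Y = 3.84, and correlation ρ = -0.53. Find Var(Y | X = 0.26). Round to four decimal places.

10.6036

Var(Y | X=x) = (1 − ρ²)·σ_Y².
Var(Y | X=0.26) = (3.84)²·(1 − (-0.53)²) = 14.7456·0.7191 = 10.6036.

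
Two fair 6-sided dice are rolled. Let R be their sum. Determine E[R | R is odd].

P(R is odd) = 1/2.
Σ over the event: 3·1/18 + 5·1/9 + 7·1/6 + 9·1/9 + 11·1/18 = 7/2.
E[R | R is odd] = (7/2) / (1/2) = 7.

7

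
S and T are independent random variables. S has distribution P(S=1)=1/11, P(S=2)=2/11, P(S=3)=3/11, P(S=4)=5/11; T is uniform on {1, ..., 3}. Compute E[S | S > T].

82/23

P(S > T) = 23/33.
Summing S·P(x,y) over outcomes with S > T gives 82/33.
E[S | S > T] = (82/33) / (23/33) = 82/23.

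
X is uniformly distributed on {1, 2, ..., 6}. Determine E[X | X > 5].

Given X > 5, X is equally likely to be any of {6}.
E[X | X > 5] = (6) / 1 = 6.

6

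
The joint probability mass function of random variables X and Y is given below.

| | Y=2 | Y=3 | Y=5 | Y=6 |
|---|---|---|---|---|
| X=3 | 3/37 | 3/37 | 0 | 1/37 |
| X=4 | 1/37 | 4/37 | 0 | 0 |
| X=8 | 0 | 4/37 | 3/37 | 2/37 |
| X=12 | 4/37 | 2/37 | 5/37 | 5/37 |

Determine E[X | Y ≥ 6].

P(Y ≥ 6) = 8/37.
Σ X·P over the event = 3·(1/37) + 8·(2/37) + 12·(5/37) = 79/37.
E[X | Y ≥ 6] = (79/37) / (8/37) = 79/8.

79/8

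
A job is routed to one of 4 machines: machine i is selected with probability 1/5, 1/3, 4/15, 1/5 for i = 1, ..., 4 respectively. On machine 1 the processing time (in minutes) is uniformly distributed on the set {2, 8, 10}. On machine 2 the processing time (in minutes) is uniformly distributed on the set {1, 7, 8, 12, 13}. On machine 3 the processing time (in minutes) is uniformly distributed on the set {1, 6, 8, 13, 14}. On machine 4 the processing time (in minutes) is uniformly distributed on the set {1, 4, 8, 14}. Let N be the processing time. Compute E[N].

2297/300

E[N | machine 1] = (2+8+10)/3 = 20/3.
E[N | machine 2] = (1+7+8+12+13)/5 = 41/5.
E[N | machine 3] = (1+6+8+13+14)/5 = 42/5.
E[N | machine 4] = (1+4+8+14)/4 = 27/4.
E[N] = (1/5)·(20/3) + (1/3)·(41/5) + (4/15)·(42/5) + (1/5)·(27/4) = 2297/300.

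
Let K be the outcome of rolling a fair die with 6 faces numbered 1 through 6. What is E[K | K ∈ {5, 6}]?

11/2

P(K ∈ {5, 6}) = 1/3.
Σ over the event: 5·1/6 + 6·1/6 = 11/6.
E[K | K ∈ {5, 6}] = (11/6) / (1/3) = 11/2.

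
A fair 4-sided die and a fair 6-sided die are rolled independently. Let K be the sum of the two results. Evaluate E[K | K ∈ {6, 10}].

34/5

P(K ∈ {6, 10}) = 5/24.
Σ over the event: 6·1/6 + 10·1/24 = 17/12.
E[K | K ∈ {6, 10}] = (17/12) / (5/24) = 34/5.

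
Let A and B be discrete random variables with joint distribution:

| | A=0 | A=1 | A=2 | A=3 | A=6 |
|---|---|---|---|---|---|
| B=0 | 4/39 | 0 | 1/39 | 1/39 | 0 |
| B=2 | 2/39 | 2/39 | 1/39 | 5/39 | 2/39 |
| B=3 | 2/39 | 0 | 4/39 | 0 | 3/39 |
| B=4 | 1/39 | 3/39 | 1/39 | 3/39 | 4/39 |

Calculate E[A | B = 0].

P(B = 0) = 2/13.
Σ A·P over the event = 0·(4/39) + 2·(1/39) + 3·(1/39) = 5/39.
E[A | B = 0] = (5/39) / (2/13) = 5/6.

5/6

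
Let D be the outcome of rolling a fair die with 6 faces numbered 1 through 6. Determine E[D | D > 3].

Given D > 3, D is equally likely to be any of {4, 5, 6}.
E[D | D > 3] = (4 + 5 + 6) / 3 = 5.

5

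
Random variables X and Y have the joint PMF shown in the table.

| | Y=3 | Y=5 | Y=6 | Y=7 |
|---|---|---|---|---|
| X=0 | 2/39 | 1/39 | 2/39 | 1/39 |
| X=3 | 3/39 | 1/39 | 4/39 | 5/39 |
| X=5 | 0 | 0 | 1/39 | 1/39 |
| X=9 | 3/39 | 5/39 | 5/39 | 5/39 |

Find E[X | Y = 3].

9/2

P(Y = 3) = 8/39.
Σ X·P over the event = 0·(2/39) + 3·(3/39) + 9·(3/39) = 12/13.
E[X | Y = 3] = (12/13) / (8/39) = 9/2.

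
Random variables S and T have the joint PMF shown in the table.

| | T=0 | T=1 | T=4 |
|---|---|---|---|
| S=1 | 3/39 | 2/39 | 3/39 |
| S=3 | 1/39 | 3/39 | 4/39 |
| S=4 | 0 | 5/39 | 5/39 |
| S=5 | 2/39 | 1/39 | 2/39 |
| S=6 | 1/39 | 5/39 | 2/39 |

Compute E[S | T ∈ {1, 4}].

P(T ∈ {1, 4}) = 32/39.
Summing S·P(S=x,T=y) over the conditioning event gives 41/13.
E[S | T ∈ {1, 4}] = (41/13) / (32/39) = 123/32.

123/32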